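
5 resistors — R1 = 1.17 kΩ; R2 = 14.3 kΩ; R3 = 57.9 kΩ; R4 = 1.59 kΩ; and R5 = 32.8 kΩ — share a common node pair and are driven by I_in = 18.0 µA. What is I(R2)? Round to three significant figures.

I ≈ 0.786 µA

Conductances: ΣG = 1/1.17 + 1/14.3 + 1/57.9 + 1/1.59 + 1/32.8 = 1.601 (1/kΩ).
Current divider: I(R2) = I_in · G_k/ΣG = 18.0 × (0.06993/1.601) = 18.0 × 0.04367 = 0.7861 µA.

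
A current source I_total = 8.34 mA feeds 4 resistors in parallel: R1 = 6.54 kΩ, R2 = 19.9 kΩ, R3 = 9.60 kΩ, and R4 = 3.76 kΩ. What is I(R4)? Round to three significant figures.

I ≈ 3.87 mA

Conductances: ΣG = 1/6.54 + 1/19.9 + 1/9.60 + 1/3.76 = 0.5733 (1/kΩ).
By the current-divider rule, I = I_total · G_k/ΣG = 8.34 × 0.4639 = 3.869 mA.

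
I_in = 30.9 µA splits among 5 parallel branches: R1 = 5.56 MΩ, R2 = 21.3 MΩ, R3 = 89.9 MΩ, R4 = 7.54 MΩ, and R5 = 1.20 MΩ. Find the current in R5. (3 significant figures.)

Total conductance ΣG = 1/5.56 + 1/21.3 + 1/89.9 + 1/7.54 + 1/1.20 = 1.204 (units of 1/MΩ).
Current divider: I(R5) = I_in · G_k/ΣG = 30.9 × (0.8333/1.204) = 30.9 × 0.6922 = 21.39 µA.

I ≈ 21.4 µA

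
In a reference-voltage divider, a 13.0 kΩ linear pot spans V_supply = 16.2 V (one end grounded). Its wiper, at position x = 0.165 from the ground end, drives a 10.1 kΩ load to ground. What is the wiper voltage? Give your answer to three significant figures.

V_out ≈ 2.27 V

Lower segment x·R_p = 2.145 kΩ; upper segment (1−x)·R_p = 10.86 kΩ.
(x·R_p) ‖ R_L = 1.769 kΩ.
Then V_out = V_supply · 1.769/(10.86 + 1.769) = 2.270 V.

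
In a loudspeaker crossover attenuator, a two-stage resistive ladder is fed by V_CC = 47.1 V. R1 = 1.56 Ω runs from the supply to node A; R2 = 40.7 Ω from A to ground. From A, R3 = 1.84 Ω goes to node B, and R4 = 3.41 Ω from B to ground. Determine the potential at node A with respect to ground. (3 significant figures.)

The second stage (R3 + R4 = 5.250 Ω) loads node A in parallel with R2.
R2 ‖ (R3+R4) = 4.650 Ω.
First divider: V_A = V_CC · 4.650/(1.56 + 4.650) = 35.27 V.

V_A ≈ 35.3 V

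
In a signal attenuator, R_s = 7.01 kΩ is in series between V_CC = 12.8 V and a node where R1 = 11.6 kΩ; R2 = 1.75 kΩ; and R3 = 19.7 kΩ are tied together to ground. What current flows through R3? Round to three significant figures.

I ≈ 0.109 mA

Equivalent of the parallel group: R_p = 1.412 kΩ.
V_A by voltage divider: V_A = 12.8 × 1.412/(7.01 + 1.412) = 2.146 V.
Branch current I = V_A/R3 = 2.146/19.7 = 0.1089 mA.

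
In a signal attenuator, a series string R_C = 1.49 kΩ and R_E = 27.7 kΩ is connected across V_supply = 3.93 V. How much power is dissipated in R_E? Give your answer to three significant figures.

P ≈ 0.502 mW

The common current is I = 3.93/29.19 = 0.1346 mA.
P = I²R = 0.01813 × 27.7 = 0.5021 mW.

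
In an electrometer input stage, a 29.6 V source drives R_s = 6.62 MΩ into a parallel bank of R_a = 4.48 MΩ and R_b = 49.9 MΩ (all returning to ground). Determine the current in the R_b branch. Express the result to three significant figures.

I ≈ 0.227 µA

Equivalent of the parallel group: R_p = 4.111 MΩ.
V_A = 29.6 × 4.111/10.73 = 11.34 V.
I(R_b) = V_A / R_b = 11.34/49.9 = 0.2272 µA.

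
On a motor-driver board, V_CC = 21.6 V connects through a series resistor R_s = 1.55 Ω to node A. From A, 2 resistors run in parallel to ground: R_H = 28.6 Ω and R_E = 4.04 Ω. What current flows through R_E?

I ≈ 3.72 A

Combine the parallel branches: R_p = (1/28.6 + 1/4.04)⁻¹ = 3.540 Ω.
V_A = 21.6 × 3.540/5.090 = 15.02 V.
I(R_E) = V_A / R_E = 15.02/4.04 = 3.718 A.
(Equivalently: I_total = 4.244 A, then current-divider fraction G_k/ΣG = 0.8762.)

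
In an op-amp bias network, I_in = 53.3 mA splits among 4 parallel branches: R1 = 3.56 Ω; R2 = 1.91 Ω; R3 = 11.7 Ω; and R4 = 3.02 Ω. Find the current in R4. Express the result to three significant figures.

I ≈ 14.5 mA

Conductances: ΣG = 1/3.56 + 1/1.91 + 1/11.7 + 1/3.02 = 1.221 (1/Ω).
Current divider: I(R4) = I_in · G_k/ΣG = 53.3 × (0.3311/1.221) = 53.3 × 0.2712 = 14.45 mA.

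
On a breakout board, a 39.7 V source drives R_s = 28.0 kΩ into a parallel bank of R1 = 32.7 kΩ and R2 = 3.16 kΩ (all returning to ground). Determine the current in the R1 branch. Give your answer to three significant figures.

I ≈ 0.113 mA

Parallel bank: R_p = 1/(1/32.7 + 1/3.16) = 2.882 kΩ.
V_A = 39.7 × 2.882/30.88 = 3.704 V.
Branch current I = V_A/R1 = 3.704/32.7 = 0.1133 mA.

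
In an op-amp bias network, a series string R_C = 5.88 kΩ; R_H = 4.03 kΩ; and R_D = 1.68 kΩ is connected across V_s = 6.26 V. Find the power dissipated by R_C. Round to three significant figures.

P ≈ 1.72 mW

The common current is I = 6.26/11.59 = 0.5401 mA.
V(R_C) = I·R = 3.176 V; P = V·I = 3.176 × 0.5401 = 1.715 mW.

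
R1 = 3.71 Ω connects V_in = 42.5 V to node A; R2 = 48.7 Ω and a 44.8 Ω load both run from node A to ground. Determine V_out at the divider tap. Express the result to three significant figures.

V_out ≈ 36.7 V

The load sits in parallel with R2, giving an effective lower resistance R2' = R2·R_L/(R2+R_L) = 23.33 Ω.
Voltage divider with the loaded lower leg: V_out = 42.5 × 23.33/(3.71 + 23.33) = 42.5 × 0.8628 = 36.67 V.
(Unloaded it would be 39.5 V; the load pulls it down.)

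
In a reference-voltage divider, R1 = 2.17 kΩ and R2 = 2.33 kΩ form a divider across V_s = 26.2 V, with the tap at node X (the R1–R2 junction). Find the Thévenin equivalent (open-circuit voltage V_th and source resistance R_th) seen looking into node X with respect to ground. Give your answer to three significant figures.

V_th ≈ 13.6 V, R_th ≈ 1.12 kΩ

Open-circuit (no load on X): V_th = V_s · R2/(R1 + R2) = 26.2 × 2.33/(2.170 + 2.33) = 13.57 V.
With V_s suppressed (replaced by a short), R_th = R1 ‖ R2 = (2.170 × 2.33)/(2.170 + 2.33) = 1.124 kΩ.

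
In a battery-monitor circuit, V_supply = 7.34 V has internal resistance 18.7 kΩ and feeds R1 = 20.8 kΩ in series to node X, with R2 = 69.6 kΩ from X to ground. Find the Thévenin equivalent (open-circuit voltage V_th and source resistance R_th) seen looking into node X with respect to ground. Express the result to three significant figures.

V_th ≈ 4.68 V, R_th ≈ 25.2 kΩ

R1' = 18.7 + 20.8 = 39.50 kΩ (source resistance + R1).
Open-circuit (no load on X): V_th = V_supply · R2/(R1' + R2) = 7.34 × 69.6/(39.50 + 69.6) = 4.683 V.
Looking into X with the source shorted: R_th = R1'·R2/(R1'+R2) = 39.50 × 69.6/109.1 = 25.20 kΩ.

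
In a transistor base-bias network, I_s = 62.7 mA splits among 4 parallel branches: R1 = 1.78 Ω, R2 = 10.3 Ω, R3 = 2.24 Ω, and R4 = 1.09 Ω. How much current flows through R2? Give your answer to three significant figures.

Conductances: ΣG = 1/1.78 + 1/10.3 + 1/2.24 + 1/1.09 = 2.023 (1/Ω).
Current divider: I(R2) = I_s · G_k/ΣG = 62.7 × (0.09709/2.023) = 62.7 × 0.04800 = 3.009 mA.

I ≈ 3.01 mA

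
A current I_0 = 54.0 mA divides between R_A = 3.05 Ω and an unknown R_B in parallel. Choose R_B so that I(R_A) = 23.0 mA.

R_B ≈ 2.26 Ω

The fraction through R_A equals R_B/(R_A+R_B).
With f = 0.4259, R_B = R_A · f/(1−f) = 3.05 × 0.7419 = 2.263 Ω.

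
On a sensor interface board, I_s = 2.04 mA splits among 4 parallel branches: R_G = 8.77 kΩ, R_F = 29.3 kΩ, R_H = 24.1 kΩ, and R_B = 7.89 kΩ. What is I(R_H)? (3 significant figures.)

Total conductance ΣG = 1/8.77 + 1/29.3 + 1/24.1 + 1/7.89 = 0.3164 (units of 1/kΩ).
By the current-divider rule, I = I_s · G_k/ΣG = 2.04 × 0.1311 = 0.2675 mA.

I ≈ 0.268 mA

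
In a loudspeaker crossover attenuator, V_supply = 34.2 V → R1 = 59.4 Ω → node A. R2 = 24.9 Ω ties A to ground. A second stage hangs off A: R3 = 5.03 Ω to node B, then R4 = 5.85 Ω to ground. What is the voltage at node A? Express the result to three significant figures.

V_A ≈ 3.87 V

The second stage (R3 + R4 = 10.88 Ω) loads node A in parallel with R2.
Effective lower resistance at A: R2 ‖ 10.88 = 7.572 Ω.
First divider: V_A = V_supply · 7.572/(59.4 + 7.572) = 3.867 V.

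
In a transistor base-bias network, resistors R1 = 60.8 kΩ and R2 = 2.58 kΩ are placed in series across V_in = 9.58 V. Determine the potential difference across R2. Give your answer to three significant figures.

V ≈ 0.390 V

Series total: ΣR = 60.8 + 2.58 = 63.38 kΩ.
Voltage divider: V = V_in · (2.580 / 63.38) = 9.58 × 0.04071 = 0.3900 V.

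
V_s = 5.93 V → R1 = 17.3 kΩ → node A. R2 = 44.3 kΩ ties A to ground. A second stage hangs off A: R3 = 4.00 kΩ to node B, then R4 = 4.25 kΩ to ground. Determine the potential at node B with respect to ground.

Looking into the second stage from A: R3 + R4 = 8.250 kΩ appears in parallel with R2.
Effective lower resistance at A: R2 ‖ 8.250 = 6.955 kΩ.
First divider: V_A = V_s · 6.955/(17.3 + 6.955) = 1.700 V.
V_B = V_A × 0.5152 = 0.8759 V.

V_B ≈ 0.876 V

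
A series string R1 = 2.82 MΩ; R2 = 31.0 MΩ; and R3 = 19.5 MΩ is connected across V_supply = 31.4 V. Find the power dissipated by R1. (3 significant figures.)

P ≈ 0.978 µW

ΣR = 53.32 MΩ → I = 31.4/53.32 = 0.5889 µA.
V(R1) = I·R = 1.661 V; P = V·I = 1.661 × 0.5889 = 0.9780 µW.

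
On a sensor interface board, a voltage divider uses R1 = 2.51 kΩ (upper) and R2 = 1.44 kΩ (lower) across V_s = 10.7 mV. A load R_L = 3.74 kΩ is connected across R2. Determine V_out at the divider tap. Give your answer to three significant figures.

V_out ≈ 3.13 mV

R2 ‖ R_L = (1.44 × 3.74)/(1.44 + 3.74) = 1.040 kΩ.
Now apply the divider: V_out = 10.7 × 0.2929 = 3.134 mV.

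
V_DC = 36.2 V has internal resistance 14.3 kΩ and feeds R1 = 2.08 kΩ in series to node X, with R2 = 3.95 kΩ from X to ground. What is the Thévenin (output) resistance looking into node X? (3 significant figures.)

R_th ≈ 3.18 kΩ

R1' = 14.3 + 2.08 = 16.38 kΩ (source resistance + R1).
Looking into X with the source shorted: R_th = R1'·R2/(R1'+R2) = 16.38 × 3.95/20.33 = 3.183 kΩ.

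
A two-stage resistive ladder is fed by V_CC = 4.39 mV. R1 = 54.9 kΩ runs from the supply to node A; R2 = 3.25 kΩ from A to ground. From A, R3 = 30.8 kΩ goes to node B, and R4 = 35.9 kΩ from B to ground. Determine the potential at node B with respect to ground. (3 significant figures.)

V_B ≈ 0.126 mV

The second stage (R3 + R4 = 66.70 kΩ) loads node A in parallel with R2.
Effective lower resistance at A: R2 ‖ 66.70 = 3.099 kΩ.
V_A = 4.39 × 3.099/(54.9 + 3.099) = 0.2346 mV.
V_B = V_A × 0.5382 = 0.1263 mV.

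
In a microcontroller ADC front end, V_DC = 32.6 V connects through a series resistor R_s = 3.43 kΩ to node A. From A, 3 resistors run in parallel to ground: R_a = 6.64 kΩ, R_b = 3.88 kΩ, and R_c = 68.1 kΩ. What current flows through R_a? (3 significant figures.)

I ≈ 2.00 mA

Parallel bank: R_p = 1/(1/6.64 + 1/3.88 + 1/68.1) = 2.364 kΩ.
V_A = 32.6 × 2.364/5.794 = 13.30 V.
Branch current I = V_A/R_a = 13.30/6.64 = 2.003 mA.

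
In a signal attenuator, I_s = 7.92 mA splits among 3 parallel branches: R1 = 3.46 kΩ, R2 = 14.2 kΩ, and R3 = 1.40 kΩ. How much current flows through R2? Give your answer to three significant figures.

I ≈ 0.519 mA

Conductances: ΣG = 1/3.46 + 1/14.2 + 1/1.40 = 1.074 (1/kΩ).
R2 takes the fraction G_k/ΣG = 0.07042/1.074 = 0.06559, so I = 7.92 × 0.06559 = 0.5194 mA.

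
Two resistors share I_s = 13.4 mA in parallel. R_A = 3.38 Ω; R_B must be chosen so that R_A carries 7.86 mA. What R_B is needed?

Two-branch current divider: I_A = I_s · R_B/(R_A + R_B).
7.86/13.4 = R_B/(R_A + R_B) → R_B = R_A · (0.5866)/(1 − 0.5866) = 3.38 × 1.419 = 4.795 Ω.

R_B ≈ 4.80 Ω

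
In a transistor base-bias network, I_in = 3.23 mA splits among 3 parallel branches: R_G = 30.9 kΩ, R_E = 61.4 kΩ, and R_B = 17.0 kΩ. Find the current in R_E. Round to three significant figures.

Conductances: ΣG = 1/30.9 + 1/61.4 + 1/17.0 = 0.1075 (1/kΩ).
By the current-divider rule, I = I_in · G_k/ΣG = 3.23 × 0.1515 = 0.4895 mA.

I ≈ 0.489 mA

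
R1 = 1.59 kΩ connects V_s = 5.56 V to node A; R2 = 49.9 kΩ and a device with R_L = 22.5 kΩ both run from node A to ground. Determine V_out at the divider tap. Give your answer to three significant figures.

V_out ≈ 5.04 V

The load sits in parallel with R2, giving an effective lower resistance R2' = R2·R_L/(R2+R_L) = 15.51 kΩ.
Now apply the divider: V_out = 5.56 × 0.9070 = 5.043 V.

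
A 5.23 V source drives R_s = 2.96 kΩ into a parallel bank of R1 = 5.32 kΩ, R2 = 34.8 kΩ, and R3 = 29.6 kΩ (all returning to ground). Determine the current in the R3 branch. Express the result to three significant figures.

I ≈ 0.101 mA

Parallel bank: R_p = 1/(1/5.32 + 1/34.8 + 1/29.6) = 3.992 kΩ.
V_A = 5.23 × 3.992/6.952 = 3.003 V.
Branch current I = V_A/R3 = 3.003/29.6 = 0.1015 mA.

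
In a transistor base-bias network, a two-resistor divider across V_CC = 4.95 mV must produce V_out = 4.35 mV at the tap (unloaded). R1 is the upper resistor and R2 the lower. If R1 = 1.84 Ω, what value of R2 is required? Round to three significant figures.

V_out/V_CC = R2/(R1+R2) = 0.8788.
R2 = R1 · 0.8788/(1 − 0.8788) = 13.34 Ω.

R2 ≈ 13.3 Ω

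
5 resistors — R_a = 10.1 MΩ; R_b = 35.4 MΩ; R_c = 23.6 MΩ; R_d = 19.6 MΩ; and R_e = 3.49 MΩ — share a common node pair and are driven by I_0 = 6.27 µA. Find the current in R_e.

I ≈ 3.54 µA

Total conductance ΣG = 1/10.1 + 1/35.4 + 1/23.6 + 1/19.6 + 1/3.49 = 0.5072 (units of 1/MΩ).
R_e takes the fraction G_k/ΣG = 0.2865/0.5072 = 0.5649, so I = 6.27 × 0.5649 = 3.542 µA.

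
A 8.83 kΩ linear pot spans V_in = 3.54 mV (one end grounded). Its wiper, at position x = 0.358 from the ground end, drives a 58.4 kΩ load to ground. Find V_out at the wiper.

V_out ≈ 1.22 mV

Lower segment x·R_p = 3.161 kΩ; upper segment (1−x)·R_p = 5.669 kΩ.
(x·R_p) ‖ R_L = 2.999 kΩ.
Then V_out = V_in · 2.999/(5.669 + 2.999) = 1.225 mV.
(Unloaded: V_out = x·V_in = 1.27 mV.)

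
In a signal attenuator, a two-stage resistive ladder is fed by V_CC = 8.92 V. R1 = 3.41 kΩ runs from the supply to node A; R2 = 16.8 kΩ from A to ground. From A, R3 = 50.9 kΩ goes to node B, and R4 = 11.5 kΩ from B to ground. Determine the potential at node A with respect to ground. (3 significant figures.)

V_A ≈ 7.09 V

Node A sees R2 in parallel with the series input of stage 2, R3 + R4 = 62.40 kΩ.
Effective lower resistance at A: R2 ‖ 62.40 = 13.24 kΩ.
V_A = 8.92 × 13.24/(3.41 + 13.24) = 7.093 V.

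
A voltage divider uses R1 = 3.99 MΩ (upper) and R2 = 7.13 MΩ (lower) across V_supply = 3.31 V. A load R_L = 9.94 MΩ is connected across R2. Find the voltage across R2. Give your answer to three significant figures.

First combine the lower leg with the load: R2 ‖ R_L = 4.152 MΩ.
Voltage divider with the loaded lower leg: V_out = 3.31 × 4.152/(3.99 + 4.152) = 3.31 × 0.5099 = 1.688 V.
(Unloaded it would be 2.12 V; the load pulls it down.)

V_out ≈ 1.69 V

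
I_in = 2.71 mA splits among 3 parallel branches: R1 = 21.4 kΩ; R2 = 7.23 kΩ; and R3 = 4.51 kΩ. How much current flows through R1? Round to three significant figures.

Conductances: ΣG = 1/21.4 + 1/7.23 + 1/4.51 = 0.4068 (1/kΩ).
Current divider: I(R1) = I_in · G_k/ΣG = 2.71 × (0.04673/0.4068) = 2.71 × 0.1149 = 0.3113 mA.

I ≈ 0.311 mA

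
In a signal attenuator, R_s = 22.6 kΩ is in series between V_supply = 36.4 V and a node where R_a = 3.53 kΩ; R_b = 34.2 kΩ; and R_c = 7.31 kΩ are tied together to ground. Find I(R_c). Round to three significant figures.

I ≈ 0.446 mA

Equivalent of the parallel group: R_p = 2.226 kΩ.
Node voltage V_A = V_supply · R_p/(R_s + R_p) = 36.4 × 0.08965 = 3.263 V.
I(R_c) = V_A / R_c = 3.263/7.31 = 0.4464 mA.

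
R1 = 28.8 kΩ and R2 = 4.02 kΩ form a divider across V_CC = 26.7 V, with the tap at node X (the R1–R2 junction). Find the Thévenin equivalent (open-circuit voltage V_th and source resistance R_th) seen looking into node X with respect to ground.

V_th ≈ 3.27 V, R_th ≈ 3.53 kΩ

Open-circuit (no load on X): V_th = V_CC · R2/(R1 + R2) = 26.7 × 4.02/(28.80 + 4.02) = 3.270 V.
Looking into X with the source shorted: R_th = R1·R2/(R1+R2) = 28.80 × 4.02/32.82 = 3.528 kΩ.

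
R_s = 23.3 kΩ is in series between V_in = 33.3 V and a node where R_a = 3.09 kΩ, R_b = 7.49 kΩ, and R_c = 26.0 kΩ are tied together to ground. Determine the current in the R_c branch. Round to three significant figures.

Equivalent of the parallel group: R_p = 2.018 kΩ.
V_A by voltage divider: V_A = 33.3 × 2.018/(23.3 + 2.018) = 2.654 V.
I(R_c) = V_A / R_c = 2.654/26.0 = 0.1021 mA.

I ≈ 0.102 mA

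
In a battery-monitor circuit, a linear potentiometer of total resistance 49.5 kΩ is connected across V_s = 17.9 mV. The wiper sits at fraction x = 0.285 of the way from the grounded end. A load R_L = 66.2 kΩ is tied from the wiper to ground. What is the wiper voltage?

Lower segment x·R_p = 14.11 kΩ; upper segment (1−x)·R_p = 35.39 kΩ.
(x·R_p) ‖ R_L = 11.63 kΩ.
Then V_out = V_s · 11.63/(35.39 + 11.63) = 4.427 mV.

V_out ≈ 4.43 mV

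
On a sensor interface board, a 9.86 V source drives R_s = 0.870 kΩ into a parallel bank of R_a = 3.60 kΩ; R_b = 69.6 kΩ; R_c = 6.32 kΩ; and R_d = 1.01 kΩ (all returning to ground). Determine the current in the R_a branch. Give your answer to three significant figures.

Parallel bank: R_p = 1/(1/3.60 + 1/69.6 + 1/6.32 + 1/1.01) = 0.6942 kΩ.
V_A by voltage divider: V_A = 9.86 × 0.6942/(0.870 + 0.6942) = 4.376 V.
I(R_a) = V_A / R_a = 4.376/3.60 = 1.216 mA.

I ≈ 1.22 mA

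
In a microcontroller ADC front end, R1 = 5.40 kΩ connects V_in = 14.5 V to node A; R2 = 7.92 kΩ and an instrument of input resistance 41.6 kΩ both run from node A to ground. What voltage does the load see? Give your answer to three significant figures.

First combine the lower leg with the load: R2 ‖ R_L = 6.653 kΩ.
Now apply the divider: V_out = 14.5 × 0.5520 = 8.004 V.

V_out ≈ 8.00 V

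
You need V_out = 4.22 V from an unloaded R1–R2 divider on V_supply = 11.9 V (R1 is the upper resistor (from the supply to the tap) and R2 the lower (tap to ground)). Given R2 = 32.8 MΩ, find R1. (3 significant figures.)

Required fraction k = V_out/V_supply = 0.3546.
Rearranging, R1 = R2·(1−k)/k = 32.8 × 1.820 = 59.69 MΩ.

R1 ≈ 59.7 MΩ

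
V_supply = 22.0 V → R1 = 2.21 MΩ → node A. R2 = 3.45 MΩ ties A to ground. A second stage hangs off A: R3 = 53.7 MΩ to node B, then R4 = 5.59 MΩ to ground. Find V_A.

V_A ≈ 13.1 V

Looking into the second stage from A: R3 + R4 = 59.29 MΩ appears in parallel with R2.
R2 ‖ (R3+R4) = 3.260 MΩ.
First divider: V_A = V_supply · 3.260/(2.21 + 3.260) = 13.11 V.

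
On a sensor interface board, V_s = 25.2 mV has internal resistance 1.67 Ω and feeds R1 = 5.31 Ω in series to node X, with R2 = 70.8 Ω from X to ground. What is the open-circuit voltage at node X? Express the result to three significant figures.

V_th ≈ 22.9 mV

R1' = 1.67 + 5.31 = 6.980 Ω (source resistance + R1).
With X open, the divider is unloaded: V_th = 25.2 × 70.8/77.78 = 22.94 mV.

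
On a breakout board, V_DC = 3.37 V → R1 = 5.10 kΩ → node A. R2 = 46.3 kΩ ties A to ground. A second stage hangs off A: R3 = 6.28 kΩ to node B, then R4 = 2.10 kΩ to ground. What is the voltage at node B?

Node A sees R2 in parallel with the series input of stage 2, R3 + R4 = 8.380 kΩ.
Effective lower resistance at A: R2 ‖ 8.380 = 7.096 kΩ.
V_A = 3.37 × 7.096/(5.10 + 7.096) = 1.961 V.
Stage 2 is unloaded, so V_B = V_A · R4/(R3+R4) = 1.961 × 2.10/8.380 = 0.4914 V.

V_B ≈ 0.491 V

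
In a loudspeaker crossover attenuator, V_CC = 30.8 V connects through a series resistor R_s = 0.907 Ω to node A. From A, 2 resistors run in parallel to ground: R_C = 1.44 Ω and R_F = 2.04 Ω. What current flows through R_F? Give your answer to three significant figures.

Equivalent of the parallel group: R_p = 0.8441 Ω.
Node voltage V_A = V_CC · R_p/(R_s + R_p) = 30.8 × 0.4821 = 14.85 V.
I(R_F) = V_A / R_F = 14.85/2.04 = 7.278 A.
(Equivalently: I_total = 17.59 A, then current-divider fraction G_k/ΣG = 0.4138.)

I ≈ 7.28 A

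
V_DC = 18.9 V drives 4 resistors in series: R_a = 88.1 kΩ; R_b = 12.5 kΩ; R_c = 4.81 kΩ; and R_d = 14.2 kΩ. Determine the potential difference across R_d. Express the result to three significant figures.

Total series resistance ΣR = 88.1 + 12.5 + 4.81 + 14.2 = 119.6 kΩ.
By the voltage-divider rule, V = 18.9 × 14.20/119.6 = 2.244 V.

V ≈ 2.24 V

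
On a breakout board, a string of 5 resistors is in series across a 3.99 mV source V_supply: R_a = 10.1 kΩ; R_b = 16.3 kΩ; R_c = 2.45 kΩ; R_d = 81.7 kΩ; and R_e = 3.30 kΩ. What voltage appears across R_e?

ΣR = 10.1 + 16.3 + 2.45 + 81.7 + 3.30 = 113.9 kΩ.
V = V_supply · R/ΣR = 3.99 × 0.02899 = 0.1157 mV.

V ≈ 0.116 mV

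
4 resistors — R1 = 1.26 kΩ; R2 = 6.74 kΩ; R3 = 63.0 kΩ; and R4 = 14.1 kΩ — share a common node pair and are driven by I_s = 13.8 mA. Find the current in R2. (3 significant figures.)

I ≈ 1.99 mA

Total conductance ΣG = 1/1.26 + 1/6.74 + 1/63.0 + 1/14.1 = 1.029 (units of 1/kΩ).
By the current-divider rule, I = I_s · G_k/ΣG = 13.8 × 0.1442 = 1.990 mA.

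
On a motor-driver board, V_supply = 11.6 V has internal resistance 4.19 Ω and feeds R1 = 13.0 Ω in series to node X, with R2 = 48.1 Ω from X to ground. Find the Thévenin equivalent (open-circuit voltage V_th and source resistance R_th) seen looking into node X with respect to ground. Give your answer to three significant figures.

V_th ≈ 8.55 V, R_th ≈ 12.7 Ω

R1' = 4.19 + 13.0 = 17.19 Ω (source resistance + R1).
Open-circuit (no load on X): V_th = V_supply · R2/(R1' + R2) = 11.6 × 48.1/(17.19 + 48.1) = 8.546 V.
Looking into X with the source shorted: R_th = R1'·R2/(R1'+R2) = 17.19 × 48.1/65.29 = 12.66 Ω.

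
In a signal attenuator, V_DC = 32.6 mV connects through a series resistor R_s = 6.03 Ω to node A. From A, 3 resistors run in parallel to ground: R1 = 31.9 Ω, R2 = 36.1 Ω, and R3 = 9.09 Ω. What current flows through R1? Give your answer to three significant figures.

Equivalent of the parallel group: R_p = 5.915 Ω.
V_A = 32.6 × 5.915/11.95 = 16.14 mV.
Branch current I = V_A/R1 = 16.14/31.9 = 0.5061 mA.

I ≈ 0.506 mA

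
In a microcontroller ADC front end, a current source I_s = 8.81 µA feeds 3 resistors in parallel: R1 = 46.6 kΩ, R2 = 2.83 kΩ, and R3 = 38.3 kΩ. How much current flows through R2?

I ≈ 7.76 µA

Total conductance ΣG = 1/46.6 + 1/2.83 + 1/38.3 = 0.4009 (units of 1/kΩ).
Current divider: I(R2) = I_s · G_k/ΣG = 8.81 × (0.3534/0.4009) = 8.81 × 0.8814 = 7.765 µA.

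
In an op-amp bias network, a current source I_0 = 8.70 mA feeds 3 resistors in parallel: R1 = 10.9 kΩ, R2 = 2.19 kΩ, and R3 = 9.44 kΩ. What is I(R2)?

I ≈ 6.07 mA

Conductances: ΣG = 1/10.9 + 1/2.19 + 1/9.44 = 0.6543 (1/kΩ).
By the current-divider rule, I = I_0 · G_k/ΣG = 8.70 × 0.6979 = 6.072 mA.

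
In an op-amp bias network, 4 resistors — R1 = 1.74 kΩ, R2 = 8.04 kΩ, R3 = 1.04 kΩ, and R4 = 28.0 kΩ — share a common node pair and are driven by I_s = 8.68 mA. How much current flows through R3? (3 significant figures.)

I ≈ 4.92 mA

Total conductance ΣG = 1/1.74 + 1/8.04 + 1/1.04 + 1/28.0 = 1.696 (units of 1/kΩ).
Current divider: I(R3) = I_s · G_k/ΣG = 8.68 × (0.9615/1.696) = 8.68 × 0.5668 = 4.920 mA.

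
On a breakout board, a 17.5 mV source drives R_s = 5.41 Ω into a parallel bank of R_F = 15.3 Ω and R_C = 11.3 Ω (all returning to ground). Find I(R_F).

Equivalent of the parallel group: R_p = 6.500 Ω.
V_A = 17.5 × 6.500/11.91 = 9.551 mV.
Branch current I = V_A/R_F = 9.551/15.3 = 0.6242 mA.

I ≈ 0.624 mA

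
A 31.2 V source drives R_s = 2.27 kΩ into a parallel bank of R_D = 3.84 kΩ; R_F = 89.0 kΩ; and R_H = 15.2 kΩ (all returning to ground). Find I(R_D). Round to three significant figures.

I ≈ 4.60 mA

Combine the parallel branches: R_p = (1/3.84 + 1/89.0 + 1/15.2)⁻¹ = 2.963 kΩ.
Node voltage V_A = V_s · R_p/(R_s + R_p) = 31.2 × 0.5663 = 17.67 V.
Branch current I = V_A/R_D = 17.67/3.84 = 4.601 mA.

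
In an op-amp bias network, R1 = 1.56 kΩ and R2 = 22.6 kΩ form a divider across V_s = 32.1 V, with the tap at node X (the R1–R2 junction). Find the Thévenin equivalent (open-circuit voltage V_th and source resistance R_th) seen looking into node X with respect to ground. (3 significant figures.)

V_th is the unloaded tap voltage: V_s · R2/(R1+R2) = 32.1 × 0.9354 = 30.03 V.
With V_s suppressed (replaced by a short), R_th = R1 ‖ R2 = (1.560 × 22.6)/(1.560 + 22.6) = 1.459 kΩ.

V_th ≈ 30.0 V, R_th ≈ 1.46 kΩ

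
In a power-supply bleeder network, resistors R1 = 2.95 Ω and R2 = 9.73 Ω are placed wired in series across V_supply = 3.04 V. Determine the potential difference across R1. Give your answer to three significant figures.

V ≈ 0.707 V

ΣR = 2.95 + 9.73 = 12.68 Ω.
By the voltage-divider rule, V = 3.04 × 2.950/12.68 = 0.7073 V.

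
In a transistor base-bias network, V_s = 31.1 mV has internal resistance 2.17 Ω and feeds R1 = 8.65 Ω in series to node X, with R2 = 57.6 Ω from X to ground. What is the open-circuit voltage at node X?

R1' = 2.17 + 8.65 = 10.82 Ω (source resistance + R1).
Open-circuit (no load on X): V_th = V_s · R2/(R1' + R2) = 31.1 × 57.6/(10.82 + 57.6) = 26.18 mV.

V_th ≈ 26.2 mV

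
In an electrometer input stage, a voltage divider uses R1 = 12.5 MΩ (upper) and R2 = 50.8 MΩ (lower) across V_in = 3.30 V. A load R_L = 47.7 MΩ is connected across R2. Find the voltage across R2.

V_out ≈ 2.19 V

The load sits in parallel with R2, giving an effective lower resistance R2' = R2·R_L/(R2+R_L) = 24.60 MΩ.
Now apply the divider: V_out = 3.30 × 0.6631 = 2.188 V.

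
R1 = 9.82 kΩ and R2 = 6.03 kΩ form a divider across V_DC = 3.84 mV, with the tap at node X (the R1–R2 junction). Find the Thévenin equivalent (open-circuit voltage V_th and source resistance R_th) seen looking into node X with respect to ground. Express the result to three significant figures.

V_th ≈ 1.46 mV, R_th ≈ 3.74 kΩ

V_th is the unloaded tap voltage: V_DC · R2/(R1+R2) = 3.84 × 0.3804 = 1.461 mV.
Zeroing V_DC shorts the top of R1 to ground, so R_th = R1 ‖ R2 = 3.736 kΩ.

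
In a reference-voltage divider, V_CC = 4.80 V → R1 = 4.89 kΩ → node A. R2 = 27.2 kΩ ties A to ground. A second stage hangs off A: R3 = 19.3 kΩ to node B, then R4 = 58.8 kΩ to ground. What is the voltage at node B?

V_B ≈ 2.91 V

The second stage (R3 + R4 = 78.10 kΩ) loads node A in parallel with R2.
R2 ‖ (R3+R4) = 20.17 kΩ.
So V_A = 4.80 × 0.8049 = 3.864 V.
Then the unloaded second divider: V_B = V_A × R4/(R3+R4) = 3.864 × 0.7529 = 2.909 V.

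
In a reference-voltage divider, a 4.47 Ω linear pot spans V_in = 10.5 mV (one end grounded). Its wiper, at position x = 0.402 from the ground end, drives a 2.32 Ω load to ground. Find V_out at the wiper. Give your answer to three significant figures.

Split the track: R_lower = x·R_p = 1.797 Ω, R_upper = (1−x)·R_p = 2.673 Ω.
Lower segment in parallel with the load: 1.797 ‖ 2.32 = 1.013 Ω.
V_out = 10.5 × 1.013/(2.673 + 1.013) = 2.885 mV.

V_out ≈ 2.88 mV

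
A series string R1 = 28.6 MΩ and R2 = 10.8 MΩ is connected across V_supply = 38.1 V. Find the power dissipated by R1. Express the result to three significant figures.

ΣR = 39.40 MΩ → I = 38.1/39.40 = 0.9670 µA.
P(R1) = I²·R1 = (0.9670)² × 28.6 = 26.74 µW.

P ≈ 26.7 µW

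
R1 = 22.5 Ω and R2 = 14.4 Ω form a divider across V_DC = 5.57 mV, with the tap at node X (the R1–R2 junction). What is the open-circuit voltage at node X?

V_th ≈ 2.17 mV

With X open, the divider is unloaded: V_th = 5.57 × 14.4/36.90 = 2.174 mV.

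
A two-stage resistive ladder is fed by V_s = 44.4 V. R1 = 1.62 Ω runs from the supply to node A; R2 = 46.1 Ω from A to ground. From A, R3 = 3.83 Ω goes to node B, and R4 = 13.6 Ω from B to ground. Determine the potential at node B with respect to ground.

V_B ≈ 30.7 V

Looking into the second stage from A: R3 + R4 = 17.43 Ω appears in parallel with R2.
R2 ‖ (R3+R4) = 12.65 Ω.
First divider: V_A = V_s · 12.65/(1.62 + 12.65) = 39.36 V.
Then the unloaded second divider: V_B = V_A × R4/(R3+R4) = 39.36 × 0.7803 = 30.71 V.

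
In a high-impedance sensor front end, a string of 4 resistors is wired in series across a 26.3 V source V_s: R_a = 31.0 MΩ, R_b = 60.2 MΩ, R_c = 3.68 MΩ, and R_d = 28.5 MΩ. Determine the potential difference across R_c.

ΣR = 31.0 + 60.2 + 3.68 + 28.5 = 123.4 MΩ.
By the voltage-divider rule, V = 26.3 × 3.680/123.4 = 0.7844 V.

V ≈ 0.784 V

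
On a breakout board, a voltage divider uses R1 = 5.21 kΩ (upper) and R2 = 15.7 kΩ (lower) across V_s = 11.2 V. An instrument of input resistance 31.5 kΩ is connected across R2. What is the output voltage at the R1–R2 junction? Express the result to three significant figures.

The load sits in parallel with R2, giving an effective lower resistance R2' = R2·R_L/(R2+R_L) = 10.48 kΩ.
Voltage divider with the loaded lower leg: V_out = 11.2 × 10.48/(5.21 + 10.48) = 11.2 × 0.6679 = 7.480 V.
(Unloaded it would be 8.41 V; the load pulls it down.)

V_out ≈ 7.48 V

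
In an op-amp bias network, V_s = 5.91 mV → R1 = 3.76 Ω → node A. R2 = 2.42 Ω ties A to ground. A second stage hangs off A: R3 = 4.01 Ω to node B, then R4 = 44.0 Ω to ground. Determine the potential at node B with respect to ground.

V_B ≈ 2.06 mV

Looking into the second stage from A: R3 + R4 = 48.01 Ω appears in parallel with R2.
Effective lower resistance at A: R2 ‖ 48.01 = 2.304 Ω.
First divider: V_A = V_s · 2.304/(3.76 + 2.304) = 2.245 mV.
Then the unloaded second divider: V_B = V_A × R4/(R3+R4) = 2.245 × 0.9165 = 2.058 mV.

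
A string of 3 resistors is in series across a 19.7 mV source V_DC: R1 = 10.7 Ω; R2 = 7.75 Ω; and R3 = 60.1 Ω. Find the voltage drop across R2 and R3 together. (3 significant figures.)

V ≈ 17.0 mV

Total series resistance ΣR = 10.7 + 7.75 + 60.1 = 78.55 Ω.
R_{R2..R3} = 7.75 + 60.1 = 67.85 Ω.
Voltage divider: V = V_DC · (67.85 / 78.55) = 19.7 × 0.8638 = 17.02 mV.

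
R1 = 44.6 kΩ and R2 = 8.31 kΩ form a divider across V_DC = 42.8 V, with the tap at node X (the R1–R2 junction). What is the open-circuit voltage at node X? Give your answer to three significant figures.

With X open, the divider is unloaded: V_th = 42.8 × 8.31/52.91 = 6.722 V.

V_th ≈ 6.72 V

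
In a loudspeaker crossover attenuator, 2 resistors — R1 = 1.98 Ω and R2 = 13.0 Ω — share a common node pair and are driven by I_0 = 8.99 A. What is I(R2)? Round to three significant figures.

I ≈ 1.19 A

Two-branch current divider: I_k = I_0 · R_other/(R_1 + R_2).
I(R2) = 8.99 × 1.98/(1.98 + 13.0) = 8.99 × 0.1322 = 1.188 A.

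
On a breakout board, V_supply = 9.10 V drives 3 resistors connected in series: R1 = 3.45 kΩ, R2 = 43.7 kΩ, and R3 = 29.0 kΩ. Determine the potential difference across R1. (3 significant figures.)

ΣR = 3.45 + 43.7 + 29.0 = 76.15 kΩ.
By the voltage-divider rule, V = 9.10 × 3.450/76.15 = 0.4123 V.

V ≈ 0.412 V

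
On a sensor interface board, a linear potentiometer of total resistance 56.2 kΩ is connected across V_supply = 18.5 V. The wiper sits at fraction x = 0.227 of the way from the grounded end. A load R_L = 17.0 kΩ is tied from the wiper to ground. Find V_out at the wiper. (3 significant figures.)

V_out ≈ 2.66 V

The pot divides into 43.44 kΩ above the wiper and 12.76 kΩ below.
Lower segment in parallel with the load: 12.76 ‖ 17.0 = 7.288 kΩ.
V_out = 18.5 × 7.288/(43.44 + 7.288) = 2.658 V.
(Unloaded: V_out = x·V_supply = 4.20 V.)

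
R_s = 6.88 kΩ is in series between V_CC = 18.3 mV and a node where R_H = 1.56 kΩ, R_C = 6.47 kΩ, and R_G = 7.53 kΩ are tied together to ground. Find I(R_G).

Parallel bank: R_p = 1/(1/1.56 + 1/6.47 + 1/7.53) = 1.077 kΩ.
V_A = 18.3 × 1.077/7.957 = 2.477 mV.
Branch current I = V_A/R_G = 2.477/7.53 = 0.3290 µA.

I ≈ 0.329 µA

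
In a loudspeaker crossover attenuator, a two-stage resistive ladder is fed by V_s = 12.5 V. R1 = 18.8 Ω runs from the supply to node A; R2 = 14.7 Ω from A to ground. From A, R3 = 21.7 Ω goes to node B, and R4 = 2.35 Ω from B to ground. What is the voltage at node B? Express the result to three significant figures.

The second stage (R3 + R4 = 24.05 Ω) loads node A in parallel with R2.
Effective lower resistance at A: R2 ‖ 24.05 = 9.123 Ω.
So V_A = 12.5 × 0.3267 = 4.084 V.
V_B = V_A × 0.09771 = 0.3991 V.

V_B ≈ 0.399 V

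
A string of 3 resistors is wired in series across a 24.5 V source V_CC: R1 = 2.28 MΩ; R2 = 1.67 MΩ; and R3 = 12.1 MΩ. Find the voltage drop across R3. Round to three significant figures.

Total series resistance ΣR = 2.28 + 1.67 + 12.1 = 16.05 MΩ.
Voltage divider: V = V_CC · (12.10 / 16.05) = 24.5 × 0.7539 = 18.47 V.

V ≈ 18.5 V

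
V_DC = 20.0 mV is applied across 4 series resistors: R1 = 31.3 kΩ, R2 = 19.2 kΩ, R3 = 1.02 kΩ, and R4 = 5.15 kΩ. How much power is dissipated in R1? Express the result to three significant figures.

Series current I = V_DC/ΣR = 20.0/56.67 = 0.3529 µA.
V(R1) = I·R = 11.05 mV; P = V·I = 11.05 × 0.3529 = 3.899 nW.

P ≈ 3.90 nW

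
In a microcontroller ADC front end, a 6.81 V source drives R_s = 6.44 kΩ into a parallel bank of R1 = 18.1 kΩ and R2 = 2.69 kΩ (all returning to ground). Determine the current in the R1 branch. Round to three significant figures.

Parallel bank: R_p = 1/(1/18.1 + 1/2.69) = 2.342 kΩ.
Node voltage V_A = V_DC · R_p/(R_s + R_p) = 6.81 × 0.2667 = 1.816 V.
Branch current I = V_A/R1 = 1.816/18.1 = 0.1003 mA.

I ≈ 0.100 mA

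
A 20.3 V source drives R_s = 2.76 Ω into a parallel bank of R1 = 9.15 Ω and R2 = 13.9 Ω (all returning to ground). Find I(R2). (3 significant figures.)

I ≈ 0.973 A

Equivalent of the parallel group: R_p = 5.518 Ω.
Node voltage V_A = V_supply · R_p/(R_s + R_p) = 20.3 × 0.6666 = 13.53 V.
Branch current I = V_A/R2 = 13.53/13.9 = 0.9735 A.
(Equivalently: I_total = 2.452 A, then current-divider fraction G_k/ΣG = 0.3970.)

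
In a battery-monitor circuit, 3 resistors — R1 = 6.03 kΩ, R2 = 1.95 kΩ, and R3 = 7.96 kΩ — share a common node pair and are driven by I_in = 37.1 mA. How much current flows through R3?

Conductances: ΣG = 1/6.03 + 1/1.95 + 1/7.96 = 0.8043 (1/kΩ).
R3 takes the fraction G_k/ΣG = 0.1256/0.8043 = 0.1562, so I = 37.1 × 0.1562 = 5.795 mA.

I ≈ 5.79 mA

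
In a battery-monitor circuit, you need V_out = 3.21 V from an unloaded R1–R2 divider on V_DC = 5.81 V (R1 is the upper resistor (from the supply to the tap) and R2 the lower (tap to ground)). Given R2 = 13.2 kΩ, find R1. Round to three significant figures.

R1 ≈ 10.7 kΩ

V_out/V_DC = R2/(R1+R2) = 0.5525.
R1 = R2·(1/k − 1) = 13.2 × 0.8100 = 10.69 kΩ.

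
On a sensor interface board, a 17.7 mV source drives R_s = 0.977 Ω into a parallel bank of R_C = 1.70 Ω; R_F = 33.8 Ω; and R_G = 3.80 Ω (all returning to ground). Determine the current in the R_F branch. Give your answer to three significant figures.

Equivalent of the parallel group: R_p = 1.135 Ω.
V_A by voltage divider: V_A = 17.7 × 1.135/(0.977 + 1.135) = 9.512 mV.
I(R_F) = V_A / R_F = 9.512/33.8 = 0.2814 mA.
(Equivalently: I_total = 8.380 mA, then current-divider fraction G_k/ΣG = 0.03358.)

I ≈ 0.281 mA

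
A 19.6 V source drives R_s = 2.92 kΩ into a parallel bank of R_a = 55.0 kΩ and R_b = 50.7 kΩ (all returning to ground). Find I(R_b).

Combine the parallel branches: R_p = (1/55.0 + 1/50.7)⁻¹ = 26.38 kΩ.
V_A = 19.6 × 26.38/29.30 = 17.65 V.
I(R_b) = V_A / R_b = 17.65/50.7 = 0.3481 mA.

I ≈ 0.348 mA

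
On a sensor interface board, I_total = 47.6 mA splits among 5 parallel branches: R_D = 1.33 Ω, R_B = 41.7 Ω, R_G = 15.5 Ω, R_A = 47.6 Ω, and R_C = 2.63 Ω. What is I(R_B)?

ΣG = 1/1.33 + 1/41.7 + 1/15.5 + 1/47.6 + 1/2.63 = 1.242.
Current divider: I(R_B) = I_total · G_k/ΣG = 47.6 × (0.02398/1.242) = 47.6 × 0.01931 = 0.9194 mA.

I ≈ 0.919 mA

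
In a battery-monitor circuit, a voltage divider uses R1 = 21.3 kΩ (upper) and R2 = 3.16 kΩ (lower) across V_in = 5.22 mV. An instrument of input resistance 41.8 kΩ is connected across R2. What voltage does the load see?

V_out ≈ 0.633 mV

First combine the lower leg with the load: R2 ‖ R_L = 2.938 kΩ.
Then V_out = V_in · R2'/(R1 + R2') = 5.22 × 2.938/24.24 = 0.6327 mV.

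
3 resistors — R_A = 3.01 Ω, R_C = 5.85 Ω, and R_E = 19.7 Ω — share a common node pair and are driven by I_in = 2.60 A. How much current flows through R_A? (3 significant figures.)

I ≈ 1.56 A

Conductances: ΣG = 1/3.01 + 1/5.85 + 1/19.7 = 0.5539 (1/Ω).
R_A takes the fraction G_k/ΣG = 0.3322/0.5539 = 0.5998, so I = 2.60 × 0.5998 = 1.559 A.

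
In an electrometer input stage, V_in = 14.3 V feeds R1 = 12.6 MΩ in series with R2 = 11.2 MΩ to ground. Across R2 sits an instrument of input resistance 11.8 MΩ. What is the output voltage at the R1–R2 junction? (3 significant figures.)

V_out ≈ 4.48 V

First combine the lower leg with the load: R2 ‖ R_L = 5.746 MΩ.
Then V_out = V_in · R2'/(R1 + R2') = 14.3 × 5.746/18.35 = 4.479 V.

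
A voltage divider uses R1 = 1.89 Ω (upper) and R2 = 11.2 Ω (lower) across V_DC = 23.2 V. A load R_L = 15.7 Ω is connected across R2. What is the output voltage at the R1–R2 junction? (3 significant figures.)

V_out ≈ 18.0 V

The load sits in parallel with R2, giving an effective lower resistance R2' = R2·R_L/(R2+R_L) = 6.537 Ω.
Now apply the divider: V_out = 23.2 × 0.7757 = 18.00 V.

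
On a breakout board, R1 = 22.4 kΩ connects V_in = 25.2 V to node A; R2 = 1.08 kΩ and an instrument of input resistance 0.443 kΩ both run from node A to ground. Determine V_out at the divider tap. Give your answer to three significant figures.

V_out ≈ 0.349 V

First combine the lower leg with the load: R2 ‖ R_L = 0.3141 kΩ.
Voltage divider with the loaded lower leg: V_out = 25.2 × 0.3141/(22.4 + 0.3141) = 25.2 × 0.01383 = 0.3485 V.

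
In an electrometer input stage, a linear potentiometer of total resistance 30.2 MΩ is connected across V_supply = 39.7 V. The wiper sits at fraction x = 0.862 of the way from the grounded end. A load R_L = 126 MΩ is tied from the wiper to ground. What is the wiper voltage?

Lower segment x·R_p = 26.03 MΩ; upper segment (1−x)·R_p = 4.168 MΩ.
R_L loads the lower segment: effective lower R = 21.57 MΩ.
Loaded-divider output: V_out = 39.7 × 0.8381 = 33.27 V.

V_out ≈ 33.3 V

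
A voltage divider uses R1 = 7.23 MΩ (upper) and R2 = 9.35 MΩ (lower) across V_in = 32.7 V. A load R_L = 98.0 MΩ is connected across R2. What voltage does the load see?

V_out ≈ 17.7 V

First combine the lower leg with the load: R2 ‖ R_L = 8.536 MΩ.
Then V_out = V_in · R2'/(R1 + R2') = 32.7 × 8.536/15.77 = 17.70 V.
(Unloaded it would be 18.4 V; the load pulls it down.)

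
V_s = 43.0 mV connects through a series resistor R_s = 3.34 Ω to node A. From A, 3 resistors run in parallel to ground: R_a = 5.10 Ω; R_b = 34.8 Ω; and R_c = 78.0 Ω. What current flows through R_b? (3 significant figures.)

Equivalent of the parallel group: R_p = 4.208 Ω.
V_A = 43.0 × 4.208/7.548 = 23.97 mV.
I(R_b) = V_A / R_b = 23.97/34.8 = 0.6889 mA.

I ≈ 0.689 mA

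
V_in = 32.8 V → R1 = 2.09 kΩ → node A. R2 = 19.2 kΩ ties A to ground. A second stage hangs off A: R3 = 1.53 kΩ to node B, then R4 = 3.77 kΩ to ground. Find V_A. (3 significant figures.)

Looking into the second stage from A: R3 + R4 = 5.300 kΩ appears in parallel with R2.
Effective lower resistance at A: R2 ‖ 5.300 = 4.153 kΩ.
So V_A = 32.8 × 0.6653 = 21.82 V.

V_A ≈ 21.8 V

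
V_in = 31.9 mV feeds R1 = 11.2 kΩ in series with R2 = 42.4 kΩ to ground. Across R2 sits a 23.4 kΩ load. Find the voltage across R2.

V_out ≈ 18.3 mV

The load sits in parallel with R2, giving an effective lower resistance R2' = R2·R_L/(R2+R_L) = 15.08 kΩ.
Then V_out = V_in · R2'/(R1 + R2') = 31.9 × 15.08/26.28 = 18.30 mV.
(Unloaded it would be 25.2 mV; the load pulls it down.)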